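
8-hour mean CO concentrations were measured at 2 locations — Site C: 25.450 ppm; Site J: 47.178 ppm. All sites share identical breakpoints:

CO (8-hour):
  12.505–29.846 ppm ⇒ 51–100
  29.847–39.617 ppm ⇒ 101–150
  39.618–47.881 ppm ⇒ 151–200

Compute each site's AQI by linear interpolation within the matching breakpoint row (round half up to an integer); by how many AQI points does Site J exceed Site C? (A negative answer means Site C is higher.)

Site C: 25.450 lies in 12.505–29.846, so I_lo=51, I_hi=100, C_lo=12.505, C_hi=29.846.
(100−51)/(29.846−12.505) × (25.450−12.505) + 51 = 49/17.341 × 12.945 + 51 ≈ 87.58 → 88.
Site J 47.178: bracket 39.618–47.881 → index 151–200; slope 49/8.263, offset 7.560.
AQI = 151 + 49/8.263·7.560 ≈ 195.83 ⇒ 196.
AQIs: Site C=88, Site J=196. Site J (196) − Site C (88) = 108.

108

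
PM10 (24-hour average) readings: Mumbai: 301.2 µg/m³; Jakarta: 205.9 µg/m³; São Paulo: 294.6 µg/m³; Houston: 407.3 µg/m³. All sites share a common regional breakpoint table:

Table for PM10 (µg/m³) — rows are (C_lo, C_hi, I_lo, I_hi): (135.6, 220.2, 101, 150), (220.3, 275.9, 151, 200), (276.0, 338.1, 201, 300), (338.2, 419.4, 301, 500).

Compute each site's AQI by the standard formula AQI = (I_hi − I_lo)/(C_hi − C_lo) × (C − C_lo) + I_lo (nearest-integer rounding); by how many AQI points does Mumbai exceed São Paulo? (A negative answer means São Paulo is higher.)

10

Mumbai: 301.2 ∈ [276.0, 338.1] ↔ index [201, 300].
201 + (301.2−276.0)·(300−201)/(338.1−276.0) = 201 + 25.2·99/62.1 ≈ 241.17, so AQI = 241.
Jakarta 205.9: bracket 135.6–220.2 → index 101–150; slope 49/84.6, offset 70.3.
AQI = 101 + 49/84.6·70.3 ≈ 141.72 ⇒ 142.
São Paulo: 294.6 ∈ [276.0, 338.1] ↔ index [201, 300].
201 + (294.6−276.0)·(300−201)/(338.1−276.0) = 201 + 18.6·99/62.1 ≈ 230.65, so AQI = 231.
Houston: 407.3 ∈ [338.2, 419.4] ↔ index [301, 500].
301 + (407.3−338.2)·(500−301)/(419.4−338.2) = 301 + 69.1·199/81.2 ≈ 470.35, so AQI = 470.
AQIs: Mumbai=241, Jakarta=142, São Paulo=231, Houston=470. Mumbai (241) − São Paulo (231) = 10.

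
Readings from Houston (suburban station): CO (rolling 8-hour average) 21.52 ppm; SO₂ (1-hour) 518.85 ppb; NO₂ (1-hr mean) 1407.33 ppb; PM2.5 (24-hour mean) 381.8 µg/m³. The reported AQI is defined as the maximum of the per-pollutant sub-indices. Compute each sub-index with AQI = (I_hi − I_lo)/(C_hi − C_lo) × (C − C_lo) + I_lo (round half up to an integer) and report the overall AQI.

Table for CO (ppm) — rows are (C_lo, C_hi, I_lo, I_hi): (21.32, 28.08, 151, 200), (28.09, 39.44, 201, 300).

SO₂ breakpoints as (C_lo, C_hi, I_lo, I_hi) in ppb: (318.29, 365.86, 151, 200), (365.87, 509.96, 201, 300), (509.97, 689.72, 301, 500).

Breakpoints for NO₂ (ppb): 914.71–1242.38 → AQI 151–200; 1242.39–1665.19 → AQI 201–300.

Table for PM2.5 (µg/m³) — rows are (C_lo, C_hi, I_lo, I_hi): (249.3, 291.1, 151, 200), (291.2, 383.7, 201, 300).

CO: 21.52 lies in 21.32–28.08, so I_lo=151, I_hi=200, C_lo=21.32, C_hi=28.08.
(200−151)/(28.08−21.32) × (21.52−21.32) + 151 = 49/6.76 × 0.20 + 151 ≈ 152.45 → 152.
SO₂: row 509.97–689.72 (AQI 301–500). (500−301)·(518.85−509.97)/(689.72−509.97) + 301 = 199·8.88/179.75 + 301 ≈ 310.83 → 311.
NO₂: 1407.33 lies in 1242.39–1665.19, so I_lo=201, I_hi=300, C_lo=1242.39, C_hi=1665.19.
(300−201)/(1665.19−1242.39) × (1407.33−1242.39) + 201 = 99/422.80 × 164.94 + 201 ≈ 239.62 → 240.
PM2.5: 381.8 lies in 291.2–383.7, so I_lo=201, I_hi=300, C_lo=291.2, C_hi=383.7.
(300−201)/(383.7−291.2) × (381.8−291.2) + 201 = 99/92.5 × 90.6 + 201 ≈ 297.97 → 298.
Sub-indices: CO→152, SO₂→311, NO₂→240, PM2.5→298. Overall AQI = max = 311; dominant pollutant is SO₂.
AQI 311: Hazardous.

311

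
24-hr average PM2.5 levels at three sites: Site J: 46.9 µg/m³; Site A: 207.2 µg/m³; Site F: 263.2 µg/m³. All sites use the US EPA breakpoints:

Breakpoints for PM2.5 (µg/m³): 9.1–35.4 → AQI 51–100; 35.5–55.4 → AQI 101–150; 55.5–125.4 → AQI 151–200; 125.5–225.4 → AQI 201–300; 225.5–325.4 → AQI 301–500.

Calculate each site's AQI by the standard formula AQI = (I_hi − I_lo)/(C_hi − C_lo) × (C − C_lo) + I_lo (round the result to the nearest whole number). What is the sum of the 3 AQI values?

Site J: row 35.5–55.4 (AQI 101–150). (150−101)·(46.9−35.5)/(55.4−35.5) + 101 = 49·11.4/19.9 + 101 ≈ 129.07 → 129.
Site A 207.2: bracket 125.5–225.4 → index 201–300; slope 99/99.9, offset 81.7.
AQI = 201 + 99/99.9·81.7 ≈ 281.96 ⇒ 282.
Site F: row 225.5–325.4 (AQI 301–500). (500−301)·(263.2−225.5)/(325.4−225.5) + 301 = 199·37.7/99.9 + 301 ≈ 376.10 → 376.
AQIs: Site J=129, Site A=282, Site F=376. Sum = 129 + 282 + 376 = 787.

787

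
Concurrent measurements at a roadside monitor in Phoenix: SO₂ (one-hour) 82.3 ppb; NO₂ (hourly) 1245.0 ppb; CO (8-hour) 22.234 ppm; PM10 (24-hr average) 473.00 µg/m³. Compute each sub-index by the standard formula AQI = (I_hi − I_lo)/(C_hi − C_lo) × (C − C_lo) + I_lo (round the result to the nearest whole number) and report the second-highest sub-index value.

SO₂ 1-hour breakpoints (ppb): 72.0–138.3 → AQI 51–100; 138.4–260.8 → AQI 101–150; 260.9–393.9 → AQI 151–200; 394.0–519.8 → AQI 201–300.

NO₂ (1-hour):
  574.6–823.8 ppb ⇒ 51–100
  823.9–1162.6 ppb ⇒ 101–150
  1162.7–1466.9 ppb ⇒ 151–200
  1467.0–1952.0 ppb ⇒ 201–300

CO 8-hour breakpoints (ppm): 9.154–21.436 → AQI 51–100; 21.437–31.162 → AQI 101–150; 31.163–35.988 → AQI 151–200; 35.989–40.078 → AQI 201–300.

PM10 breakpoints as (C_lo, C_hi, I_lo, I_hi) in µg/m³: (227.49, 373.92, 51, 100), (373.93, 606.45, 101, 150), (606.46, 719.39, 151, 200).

SO₂: row 72.0–138.3 (AQI 51–100). (100−51)·(82.3−72.0)/(138.3−72.0) + 51 = 49·10.3/66.3 + 51 ≈ 58.61 → 59.
NO₂: 1245.0 ∈ [1162.7, 1466.9] ↔ index [151, 200].
151 + (1245.0−1162.7)·(200−151)/(1466.9−1162.7) = 151 + 82.3·49/304.2 ≈ 164.26, so AQI = 164.
CO: 22.234 lies in 21.437–31.162, so I_lo=101, I_hi=150, C_lo=21.437, C_hi=31.162.
(150−101)/(31.162−21.437) × (22.234−21.437) + 101 = 49/9.725 × 0.797 + 101 ≈ 105.02 → 105.
PM10 473.00: bracket 373.93–606.45 → index 101–150; slope 49/232.52, offset 99.07.
AQI = 101 + 49/232.52·99.07 ≈ 121.88 ⇒ 122.
Sub-indices: SO₂→59, NO₂→164, CO→105, PM10→122. Ranked high→low: 164, 122, 105, 59. Second-highest sub-index = 122.

122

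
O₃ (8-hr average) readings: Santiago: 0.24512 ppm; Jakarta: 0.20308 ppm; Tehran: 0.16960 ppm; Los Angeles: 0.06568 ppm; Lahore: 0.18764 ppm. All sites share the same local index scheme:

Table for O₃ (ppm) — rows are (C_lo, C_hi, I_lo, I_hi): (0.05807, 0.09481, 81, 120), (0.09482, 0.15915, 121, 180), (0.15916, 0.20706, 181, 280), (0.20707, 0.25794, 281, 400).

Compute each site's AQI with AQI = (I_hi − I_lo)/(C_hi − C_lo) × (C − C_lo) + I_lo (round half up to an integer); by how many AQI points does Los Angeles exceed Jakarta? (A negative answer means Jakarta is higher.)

Santiago: 0.24512 lies in 0.20707–0.25794, so I_lo=281, I_hi=400, C_lo=0.20707, C_hi=0.25794.
(400−281)/(0.25794−0.20707) × (0.24512−0.20707) + 281 = 119/0.05087 × 0.03805 + 281 ≈ 370.01 → 370.
Jakarta 0.20308: bracket 0.15916–0.20706 → index 181–280; slope 99/0.04790, offset 0.04392.
AQI = 181 + 99/0.04790·0.04392 ≈ 271.77 ⇒ 272.
Tehran: 0.16960 lies in 0.15916–0.20706, so I_lo=181, I_hi=280, C_lo=0.15916, C_hi=0.20706.
(280−181)/(0.20706−0.15916) × (0.16960−0.15916) + 181 = 99/0.04790 × 0.01044 + 181 ≈ 202.58 → 203.
Los Angeles: row 0.05807–0.09481 (AQI 81–120). (120−81)·(0.06568−0.05807)/(0.09481−0.05807) + 81 = 39·0.00761/0.03674 + 81 ≈ 89.08 → 89.
Lahore 0.18764: bracket 0.15916–0.20706 → index 181–280; slope 99/0.04790, offset 0.02848.
AQI = 181 + 99/0.04790·0.02848 ≈ 239.86 ⇒ 240.
AQIs: Santiago=370, Jakarta=272, Tehran=203, Los Angeles=89, Lahore=240. Los Angeles (89) − Jakarta (272) = -183.

-183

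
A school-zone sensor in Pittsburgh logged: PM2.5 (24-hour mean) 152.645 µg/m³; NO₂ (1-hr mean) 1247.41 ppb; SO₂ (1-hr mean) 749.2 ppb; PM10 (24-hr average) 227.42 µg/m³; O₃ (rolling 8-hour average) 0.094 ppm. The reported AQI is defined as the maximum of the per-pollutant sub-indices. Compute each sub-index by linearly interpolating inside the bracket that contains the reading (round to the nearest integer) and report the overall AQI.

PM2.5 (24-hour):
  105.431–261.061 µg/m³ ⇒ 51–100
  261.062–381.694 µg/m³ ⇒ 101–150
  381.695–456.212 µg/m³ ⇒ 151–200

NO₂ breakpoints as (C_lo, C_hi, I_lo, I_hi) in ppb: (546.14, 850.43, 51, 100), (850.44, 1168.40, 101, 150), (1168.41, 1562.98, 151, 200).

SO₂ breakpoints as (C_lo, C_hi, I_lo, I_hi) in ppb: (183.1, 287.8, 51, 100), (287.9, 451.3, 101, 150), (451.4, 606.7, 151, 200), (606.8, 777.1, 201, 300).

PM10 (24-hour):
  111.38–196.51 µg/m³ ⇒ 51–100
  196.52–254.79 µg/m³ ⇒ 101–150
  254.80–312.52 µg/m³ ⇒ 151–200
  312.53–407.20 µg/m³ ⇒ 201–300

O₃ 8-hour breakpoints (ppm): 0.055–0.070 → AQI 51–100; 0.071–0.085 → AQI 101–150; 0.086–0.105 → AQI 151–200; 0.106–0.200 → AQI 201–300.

PM2.5: row 105.431–261.061 (AQI 51–100). (100−51)·(152.645−105.431)/(261.061−105.431) + 51 = 49·47.214/155.630 + 51 ≈ 65.87 → 66.
NO₂: 1247.41 ∈ [1168.41, 1562.98] ↔ index [151, 200].
151 + (1247.41−1168.41)·(200−151)/(1562.98−1168.41) = 151 + 79.00·49/394.57 ≈ 160.81, so AQI = 161.
SO₂ 749.2: bracket 606.8–777.1 → index 201–300; slope 99/170.3, offset 142.4.
AQI = 201 + 99/170.3·142.4 ≈ 283.78 ⇒ 284.
PM10: 227.42 ∈ [196.52, 254.79] ↔ index [101, 150].
101 + (227.42−196.52)·(150−101)/(254.79−196.52) = 101 + 30.90·49/58.27 ≈ 126.98, so AQI = 127.
O₃ 0.094: bracket 0.086–0.105 → index 151–200; slope 49/0.019, offset 0.008.
AQI = 151 + 49/0.019·0.008 ≈ 171.63 ⇒ 172.
Sub-indices: PM2.5→66, NO₂→161, SO₂→284, PM10→127, O₃→172. Overall AQI = max = 284; dominant pollutant is SO₂.

284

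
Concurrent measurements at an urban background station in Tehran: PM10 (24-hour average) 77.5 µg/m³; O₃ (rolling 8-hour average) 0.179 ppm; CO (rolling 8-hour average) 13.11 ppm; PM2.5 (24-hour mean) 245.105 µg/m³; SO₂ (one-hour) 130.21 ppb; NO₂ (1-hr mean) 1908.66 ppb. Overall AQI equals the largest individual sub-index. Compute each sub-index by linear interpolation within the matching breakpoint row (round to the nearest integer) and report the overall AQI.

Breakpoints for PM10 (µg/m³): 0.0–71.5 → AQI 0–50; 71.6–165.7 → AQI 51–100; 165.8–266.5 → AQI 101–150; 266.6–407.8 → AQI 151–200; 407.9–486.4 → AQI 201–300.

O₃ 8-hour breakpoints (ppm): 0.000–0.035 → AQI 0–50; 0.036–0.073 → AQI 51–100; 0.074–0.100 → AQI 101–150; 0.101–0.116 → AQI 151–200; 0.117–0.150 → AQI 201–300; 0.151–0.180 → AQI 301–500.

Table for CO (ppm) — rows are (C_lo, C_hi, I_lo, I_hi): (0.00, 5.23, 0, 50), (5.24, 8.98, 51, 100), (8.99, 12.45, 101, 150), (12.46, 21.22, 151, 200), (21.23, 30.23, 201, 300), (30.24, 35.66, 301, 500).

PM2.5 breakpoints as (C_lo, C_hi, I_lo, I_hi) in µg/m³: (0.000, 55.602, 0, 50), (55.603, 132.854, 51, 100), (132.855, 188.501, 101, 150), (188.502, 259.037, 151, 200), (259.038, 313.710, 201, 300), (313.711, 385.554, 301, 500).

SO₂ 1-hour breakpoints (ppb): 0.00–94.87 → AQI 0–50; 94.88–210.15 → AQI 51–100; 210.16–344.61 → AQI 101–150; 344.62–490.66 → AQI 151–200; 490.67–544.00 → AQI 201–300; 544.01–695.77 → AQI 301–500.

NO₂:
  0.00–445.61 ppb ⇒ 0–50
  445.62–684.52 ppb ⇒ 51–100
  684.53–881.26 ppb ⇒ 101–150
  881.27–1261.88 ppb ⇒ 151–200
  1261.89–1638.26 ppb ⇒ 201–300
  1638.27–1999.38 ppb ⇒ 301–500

PM10 77.5: bracket 71.6–165.7 → index 51–100; slope 49/94.1, offset 5.9.
AQI = 51 + 49/94.1·5.9 ≈ 54.07 ⇒ 54.
O₃: row 0.151–0.180 (AQI 301–500). (500−301)·(0.179−0.151)/(0.180−0.151) + 301 = 199·0.028/0.029 + 301 ≈ 493.14 → 493.
CO 13.11: bracket 12.46–21.22 → index 151–200; slope 49/8.76, offset 0.65.
AQI = 151 + 49/8.76·0.65 ≈ 154.64 ⇒ 155.
PM2.5 245.105: bracket 188.502–259.037 → index 151–200; slope 49/70.535, offset 56.603.
AQI = 151 + 49/70.535·56.603 ≈ 190.32 ⇒ 190.
SO₂ 130.21: bracket 94.88–210.15 → index 51–100; slope 49/115.27, offset 35.33.
AQI = 51 + 49/115.27·35.33 ≈ 66.02 ⇒ 66.
NO₂: 1908.66 lies in 1638.27–1999.38, so I_lo=301, I_hi=500, C_lo=1638.27, C_hi=1999.38.
(500−301)/(1999.38−1638.27) × (1908.66−1638.27) + 301 = 199/361.11 × 270.39 + 301 ≈ 450.01 → 450.
Sub-indices: PM10→54, O₃→493, CO→155, PM2.5→190, SO₂→66, NO₂→450. Overall AQI = max = 493; dominant pollutant is O₃.

493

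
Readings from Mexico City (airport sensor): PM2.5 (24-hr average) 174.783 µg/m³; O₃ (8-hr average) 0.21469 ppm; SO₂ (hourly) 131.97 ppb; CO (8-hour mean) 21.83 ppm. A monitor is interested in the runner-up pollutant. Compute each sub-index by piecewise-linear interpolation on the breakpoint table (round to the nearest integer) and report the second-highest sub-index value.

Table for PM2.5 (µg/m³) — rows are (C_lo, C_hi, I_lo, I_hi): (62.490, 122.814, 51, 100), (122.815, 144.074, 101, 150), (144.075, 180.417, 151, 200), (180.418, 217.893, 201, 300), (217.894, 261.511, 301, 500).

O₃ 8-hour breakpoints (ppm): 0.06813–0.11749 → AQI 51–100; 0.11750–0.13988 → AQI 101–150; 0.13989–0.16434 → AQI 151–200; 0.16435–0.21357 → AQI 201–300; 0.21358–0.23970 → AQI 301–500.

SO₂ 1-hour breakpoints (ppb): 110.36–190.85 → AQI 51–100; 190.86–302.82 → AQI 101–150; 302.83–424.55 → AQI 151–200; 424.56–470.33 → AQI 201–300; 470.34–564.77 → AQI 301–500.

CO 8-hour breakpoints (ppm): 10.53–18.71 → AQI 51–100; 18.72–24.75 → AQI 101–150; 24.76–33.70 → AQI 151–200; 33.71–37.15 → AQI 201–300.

192

PM2.5 174.783: bracket 144.075–180.417 → index 151–200; slope 49/36.342, offset 30.708.
AQI = 151 + 49/36.342·30.708 ≈ 192.40 ⇒ 192.
O₃: 0.21469 lies in 0.21358–0.23970, so I_lo=301, I_hi=500, C_lo=0.21358, C_hi=0.23970.
(500−301)/(0.23970−0.21358) × (0.21469−0.21358) + 301 = 199/0.02612 × 0.00111 + 301 ≈ 309.46 → 309.
SO₂: row 110.36–190.85 (AQI 51–100). (100−51)·(131.97−110.36)/(190.85−110.36) + 51 = 49·21.61/80.49 + 51 ≈ 64.16 → 64.
CO: 21.83 lies in 18.72–24.75, so I_lo=101, I_hi=150, C_lo=18.72, C_hi=24.75.
(150−101)/(24.75−18.72) × (21.83−18.72) + 101 = 49/6.03 × 3.11 + 101 ≈ 126.27 → 126.
Sub-indices: PM2.5→192, O₃→309, SO₂→64, CO→126. Ranked high→low: 309, 192, 126, 64. Second-highest sub-index = 192.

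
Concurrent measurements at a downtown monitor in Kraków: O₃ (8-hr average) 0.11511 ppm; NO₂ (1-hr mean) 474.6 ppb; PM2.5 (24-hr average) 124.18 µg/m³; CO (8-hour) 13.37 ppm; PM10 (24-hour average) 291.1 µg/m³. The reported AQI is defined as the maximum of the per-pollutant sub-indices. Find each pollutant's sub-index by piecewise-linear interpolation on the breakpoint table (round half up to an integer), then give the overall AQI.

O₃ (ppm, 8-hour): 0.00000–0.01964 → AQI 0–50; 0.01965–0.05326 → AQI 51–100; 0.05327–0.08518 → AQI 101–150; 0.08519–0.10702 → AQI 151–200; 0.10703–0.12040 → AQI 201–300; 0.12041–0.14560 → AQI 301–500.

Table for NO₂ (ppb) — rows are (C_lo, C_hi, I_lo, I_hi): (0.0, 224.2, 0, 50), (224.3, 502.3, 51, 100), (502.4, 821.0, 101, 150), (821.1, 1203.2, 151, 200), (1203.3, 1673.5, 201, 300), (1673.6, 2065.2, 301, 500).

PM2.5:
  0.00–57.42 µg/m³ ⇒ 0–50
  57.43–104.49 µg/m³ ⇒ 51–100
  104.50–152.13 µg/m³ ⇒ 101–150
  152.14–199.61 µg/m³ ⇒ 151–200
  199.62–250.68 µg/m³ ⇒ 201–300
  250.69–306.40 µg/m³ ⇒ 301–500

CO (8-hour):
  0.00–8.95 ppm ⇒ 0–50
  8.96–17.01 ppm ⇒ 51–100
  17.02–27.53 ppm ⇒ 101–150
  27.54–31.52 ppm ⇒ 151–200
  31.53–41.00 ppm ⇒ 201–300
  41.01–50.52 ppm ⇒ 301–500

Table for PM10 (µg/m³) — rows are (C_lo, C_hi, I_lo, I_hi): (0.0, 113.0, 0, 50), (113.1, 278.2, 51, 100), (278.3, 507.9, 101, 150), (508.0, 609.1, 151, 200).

261

O₃ 0.11511: bracket 0.10703–0.12040 → index 201–300; slope 99/0.01337, offset 0.00808.
AQI = 201 + 99/0.01337·0.00808 ≈ 260.83 ⇒ 261.
NO₂ 474.6: bracket 224.3–502.3 → index 51–100; slope 49/278.0, offset 250.3.
AQI = 51 + 49/278.0·250.3 ≈ 95.12 ⇒ 95.
PM2.5: 124.18 lies in 104.50–152.13, so I_lo=101, I_hi=150, C_lo=104.50, C_hi=152.13.
(150−101)/(152.13−104.50) × (124.18−104.50) + 101 = 49/47.63 × 19.68 + 101 ≈ 121.25 → 121.
CO: 13.37 lies in 8.96–17.01, so I_lo=51, I_hi=100, C_lo=8.96, C_hi=17.01.
(100−51)/(17.01−8.96) × (13.37−8.96) + 51 = 49/8.05 × 4.41 + 51 ≈ 77.84 → 78.
PM10: 291.1 lies in 278.3–507.9, so I_lo=101, I_hi=150, C_lo=278.3, C_hi=507.9.
(150−101)/(507.9−278.3) × (291.1−278.3) + 101 = 49/229.6 × 12.8 + 101 ≈ 103.73 → 104.
Sub-indices: O₃→261, NO₂→95, PM2.5→121, CO→78, PM10→104. Overall AQI = max = 261; dominant pollutant is O₃.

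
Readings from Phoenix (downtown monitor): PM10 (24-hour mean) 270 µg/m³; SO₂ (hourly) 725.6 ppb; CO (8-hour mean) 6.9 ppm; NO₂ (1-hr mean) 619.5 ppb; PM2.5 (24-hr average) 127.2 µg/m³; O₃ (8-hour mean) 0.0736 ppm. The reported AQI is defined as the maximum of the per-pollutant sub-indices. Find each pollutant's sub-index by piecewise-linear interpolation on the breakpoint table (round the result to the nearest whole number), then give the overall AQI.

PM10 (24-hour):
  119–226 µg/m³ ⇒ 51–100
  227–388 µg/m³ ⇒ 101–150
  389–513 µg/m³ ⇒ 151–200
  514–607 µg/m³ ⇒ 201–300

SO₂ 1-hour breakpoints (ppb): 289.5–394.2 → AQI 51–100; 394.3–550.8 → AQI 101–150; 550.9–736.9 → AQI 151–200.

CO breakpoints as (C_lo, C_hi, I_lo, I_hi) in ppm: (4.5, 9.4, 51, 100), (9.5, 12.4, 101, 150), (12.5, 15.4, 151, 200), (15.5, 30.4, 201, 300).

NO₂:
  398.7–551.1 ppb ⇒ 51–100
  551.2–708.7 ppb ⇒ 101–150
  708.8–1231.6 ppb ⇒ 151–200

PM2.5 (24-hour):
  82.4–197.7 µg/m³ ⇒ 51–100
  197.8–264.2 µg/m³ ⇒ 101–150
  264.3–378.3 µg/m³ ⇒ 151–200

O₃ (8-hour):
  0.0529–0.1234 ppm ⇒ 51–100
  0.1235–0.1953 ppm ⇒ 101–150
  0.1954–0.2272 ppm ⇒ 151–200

197

PM10 270: bracket 227–388 → index 101–150; slope 49/161, offset 43.
AQI = 101 + 49/161·43 ≈ 114.09 ⇒ 114.
SO₂: 725.6 ∈ [550.9, 736.9] ↔ index [151, 200].
151 + (725.6−550.9)·(200−151)/(736.9−550.9) = 151 + 174.7·49/186.0 ≈ 197.02, so AQI = 197.
CO 6.9: bracket 4.5–9.4 → index 51–100; slope 49/4.9, offset 2.4.
AQI = 51 + 49/4.9·2.4 ≈ 75.00 ⇒ 75.
NO₂: row 551.2–708.7 (AQI 101–150). (150−101)·(619.5−551.2)/(708.7−551.2) + 101 = 49·68.3/157.5 + 101 ≈ 122.25 → 122.
PM2.5 127.2: bracket 82.4–197.7 → index 51–100; slope 49/115.3, offset 44.8.
AQI = 51 + 49/115.3·44.8 ≈ 70.04 ⇒ 70.
O₃: 0.0736 lies in 0.0529–0.1234, so I_lo=51, I_hi=100, C_lo=0.0529, C_hi=0.1234.
(100−51)/(0.1234−0.0529) × (0.0736−0.0529) + 51 = 49/0.0705 × 0.0207 + 51 ≈ 65.39 → 65.
Sub-indices: PM10→114, SO₂→197, CO→75, NO₂→122, PM2.5→70, O₃→65. Overall AQI = max = 197; dominant pollutant is SO₂.
AQI 197: Unhealthy.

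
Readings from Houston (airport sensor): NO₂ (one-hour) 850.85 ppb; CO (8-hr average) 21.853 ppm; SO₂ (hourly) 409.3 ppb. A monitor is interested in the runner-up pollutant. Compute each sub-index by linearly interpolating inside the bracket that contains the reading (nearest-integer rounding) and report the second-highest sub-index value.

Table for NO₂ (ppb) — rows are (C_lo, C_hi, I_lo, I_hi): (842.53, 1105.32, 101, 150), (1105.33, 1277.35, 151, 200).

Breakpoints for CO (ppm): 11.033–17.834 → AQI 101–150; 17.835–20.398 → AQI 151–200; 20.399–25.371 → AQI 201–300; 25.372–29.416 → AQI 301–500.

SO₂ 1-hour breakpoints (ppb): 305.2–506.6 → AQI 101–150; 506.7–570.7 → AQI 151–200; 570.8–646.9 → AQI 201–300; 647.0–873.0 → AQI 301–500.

NO₂: 850.85 lies in 842.53–1105.32, so I_lo=101, I_hi=150, C_lo=842.53, C_hi=1105.32.
(150−101)/(1105.32−842.53) × (850.85−842.53) + 101 = 49/262.79 × 8.32 + 101 ≈ 102.55 → 103.
CO: 21.853 lies in 20.399–25.371, so I_lo=201, I_hi=300, C_lo=20.399, C_hi=25.371.
(300−201)/(25.371−20.399) × (21.853−20.399) + 201 = 99/4.972 × 1.454 + 201 ≈ 229.95 → 230.
SO₂: 409.3 ∈ [305.2, 506.6] ↔ index [101, 150].
101 + (409.3−305.2)·(150−101)/(506.6−305.2) = 101 + 104.1·49/201.4 ≈ 126.33, so AQI = 126.
Sub-indices: NO₂→103, CO→230, SO₂→126. Ranked high→low: 230, 126, 103. Second-highest sub-index = 126.

126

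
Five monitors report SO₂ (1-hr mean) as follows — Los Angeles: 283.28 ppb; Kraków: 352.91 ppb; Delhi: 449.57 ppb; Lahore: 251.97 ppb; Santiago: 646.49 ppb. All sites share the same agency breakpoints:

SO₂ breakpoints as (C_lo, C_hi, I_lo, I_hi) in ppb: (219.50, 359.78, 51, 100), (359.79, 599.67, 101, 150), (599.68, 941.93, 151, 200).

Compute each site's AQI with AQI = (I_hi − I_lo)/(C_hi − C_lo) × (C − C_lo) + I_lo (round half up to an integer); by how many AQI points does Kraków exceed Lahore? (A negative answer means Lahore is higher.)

Los Angeles 283.28: bracket 219.50–359.78 → index 51–100; slope 49/140.28, offset 63.78.
AQI = 51 + 49/140.28·63.78 ≈ 73.28 ⇒ 73.
Kraków: 352.91 lies in 219.50–359.78, so I_lo=51, I_hi=100, C_lo=219.50, C_hi=359.78.
(100−51)/(359.78−219.50) × (352.91−219.50) + 51 = 49/140.28 × 133.41 + 51 ≈ 97.60 → 98.
Delhi: 449.57 ∈ [359.79, 599.67] ↔ index [101, 150].
101 + (449.57−359.79)·(150−101)/(599.67−359.79) = 101 + 89.78·49/239.88 ≈ 119.34, so AQI = 119.
Lahore: 251.97 ∈ [219.50, 359.78] ↔ index [51, 100].
51 + (251.97−219.50)·(100−51)/(359.78−219.50) = 51 + 32.47·49/140.28 ≈ 62.34, so AQI = 62.
Santiago: row 599.68–941.93 (AQI 151–200). (200−151)·(646.49−599.68)/(941.93−599.68) + 151 = 49·46.81/342.25 + 151 ≈ 157.70 → 158.
AQIs: Los Angeles=73, Kraków=98, Delhi=119, Lahore=62, Santiago=158. Kraków (98) − Lahore (62) = 36.

36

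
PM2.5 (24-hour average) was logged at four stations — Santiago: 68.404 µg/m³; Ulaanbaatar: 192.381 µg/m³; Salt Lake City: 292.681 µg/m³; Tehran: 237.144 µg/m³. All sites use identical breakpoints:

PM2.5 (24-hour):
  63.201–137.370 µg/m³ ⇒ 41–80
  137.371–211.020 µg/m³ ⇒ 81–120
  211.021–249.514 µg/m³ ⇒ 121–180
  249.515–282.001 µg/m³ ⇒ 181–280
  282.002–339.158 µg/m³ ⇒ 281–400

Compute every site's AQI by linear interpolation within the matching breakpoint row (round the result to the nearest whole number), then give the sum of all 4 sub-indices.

618

Santiago: row 63.201–137.370 (AQI 41–80). (80−41)·(68.404−63.201)/(137.370−63.201) + 41 = 39·5.203/74.169 + 41 ≈ 43.74 → 44.
Ulaanbaatar: 192.381 lies in 137.371–211.020, so I_lo=81, I_hi=120, C_lo=137.371, C_hi=211.020.
(120−81)/(211.020−137.371) × (192.381−137.371) + 81 = 39/73.649 × 55.010 + 81 ≈ 110.13 → 110.
Salt Lake City 292.681: bracket 282.002–339.158 → index 281–400; slope 119/57.156, offset 10.679.
AQI = 281 + 119/57.156·10.679 ≈ 303.23 ⇒ 303.
Tehran: 237.144 ∈ [211.021, 249.514] ↔ index [121, 180].
121 + (237.144−211.021)·(180−121)/(249.514−211.021) = 121 + 26.123·59/38.493 ≈ 161.04, so AQI = 161.
AQIs: Santiago=44, Ulaanbaatar=110, Salt Lake City=303, Tehran=161. Sum = 44 + 110 + 303 + 161 = 618.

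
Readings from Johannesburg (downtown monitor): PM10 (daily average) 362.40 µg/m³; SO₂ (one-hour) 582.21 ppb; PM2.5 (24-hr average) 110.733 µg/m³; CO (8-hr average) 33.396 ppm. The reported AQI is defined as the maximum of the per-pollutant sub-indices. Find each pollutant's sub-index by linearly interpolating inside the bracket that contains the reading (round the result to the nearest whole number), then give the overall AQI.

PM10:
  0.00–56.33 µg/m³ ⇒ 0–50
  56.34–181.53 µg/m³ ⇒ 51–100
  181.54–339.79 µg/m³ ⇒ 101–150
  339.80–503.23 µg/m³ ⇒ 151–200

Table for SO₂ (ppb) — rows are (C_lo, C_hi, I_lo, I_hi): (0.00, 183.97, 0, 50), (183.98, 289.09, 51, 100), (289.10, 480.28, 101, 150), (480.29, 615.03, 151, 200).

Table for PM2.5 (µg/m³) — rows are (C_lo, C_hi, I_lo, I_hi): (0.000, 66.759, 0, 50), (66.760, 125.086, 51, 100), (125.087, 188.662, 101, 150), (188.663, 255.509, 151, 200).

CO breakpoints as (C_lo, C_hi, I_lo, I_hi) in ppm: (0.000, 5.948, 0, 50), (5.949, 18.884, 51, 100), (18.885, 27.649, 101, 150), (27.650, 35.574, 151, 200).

PM10: row 339.80–503.23 (AQI 151–200). (200−151)·(362.40−339.80)/(503.23−339.80) + 151 = 49·22.60/163.43 + 151 ≈ 157.78 → 158.
SO₂: 582.21 lies in 480.29–615.03, so I_lo=151, I_hi=200, C_lo=480.29, C_hi=615.03.
(200−151)/(615.03−480.29) × (582.21−480.29) + 151 = 49/134.74 × 101.92 + 151 ≈ 188.06 → 188.
PM2.5: 110.733 ∈ [66.760, 125.086] ↔ index [51, 100].
51 + (110.733−66.760)·(100−51)/(125.086−66.760) = 51 + 43.973·49/58.326 ≈ 87.94, so AQI = 88.
CO 33.396: bracket 27.650–35.574 → index 151–200; slope 49/7.924, offset 5.746.
AQI = 151 + 49/7.924·5.746 ≈ 186.53 ⇒ 187.
Sub-indices: PM10→158, SO₂→188, PM2.5→88, CO→187. Overall AQI = max = 188; dominant pollutant is SO₂.

188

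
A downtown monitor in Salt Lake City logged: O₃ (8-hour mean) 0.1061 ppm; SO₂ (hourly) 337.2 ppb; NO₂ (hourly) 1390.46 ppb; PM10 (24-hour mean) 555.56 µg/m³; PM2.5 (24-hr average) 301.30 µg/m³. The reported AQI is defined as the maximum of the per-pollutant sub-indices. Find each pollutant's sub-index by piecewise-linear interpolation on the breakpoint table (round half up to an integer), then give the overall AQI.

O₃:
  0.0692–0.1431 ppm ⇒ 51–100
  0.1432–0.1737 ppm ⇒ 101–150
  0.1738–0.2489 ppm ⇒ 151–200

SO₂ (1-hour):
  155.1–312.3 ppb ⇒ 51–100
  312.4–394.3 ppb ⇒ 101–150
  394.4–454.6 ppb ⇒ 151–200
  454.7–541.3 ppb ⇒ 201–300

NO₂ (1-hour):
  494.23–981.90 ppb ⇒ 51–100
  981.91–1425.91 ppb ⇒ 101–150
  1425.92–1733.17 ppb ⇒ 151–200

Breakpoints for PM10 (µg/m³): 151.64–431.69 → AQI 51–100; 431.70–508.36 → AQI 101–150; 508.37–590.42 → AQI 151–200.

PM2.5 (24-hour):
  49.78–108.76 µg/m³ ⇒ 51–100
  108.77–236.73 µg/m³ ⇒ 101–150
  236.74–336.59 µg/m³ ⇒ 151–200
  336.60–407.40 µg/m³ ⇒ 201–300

183

O₃: 0.1061 ∈ [0.0692, 0.1431] ↔ index [51, 100].
51 + (0.1061−0.0692)·(100−51)/(0.1431−0.0692) = 51 + 0.0369·49/0.0739 ≈ 75.47, so AQI = 75.
SO₂: 337.2 ∈ [312.4, 394.3] ↔ index [101, 150].
101 + (337.2−312.4)·(150−101)/(394.3−312.4) = 101 + 24.8·49/81.9 ≈ 115.84, so AQI = 116.
NO₂ 1390.46: bracket 981.91–1425.91 → index 101–150; slope 49/444.00, offset 408.55.
AQI = 101 + 49/444.00·408.55 ≈ 146.09 ⇒ 146.
PM10 555.56: bracket 508.37–590.42 → index 151–200; slope 49/82.05, offset 47.19.
AQI = 151 + 49/82.05·47.19 ≈ 179.18 ⇒ 179.
PM2.5: row 236.74–336.59 (AQI 151–200). (200−151)·(301.30−236.74)/(336.59−236.74) + 151 = 49·64.56/99.85 + 151 ≈ 182.68 → 183.
Sub-indices: O₃→75, SO₂→116, NO₂→146, PM10→179, PM2.5→183. Overall AQI = max = 183; dominant pollutant is PM2.5.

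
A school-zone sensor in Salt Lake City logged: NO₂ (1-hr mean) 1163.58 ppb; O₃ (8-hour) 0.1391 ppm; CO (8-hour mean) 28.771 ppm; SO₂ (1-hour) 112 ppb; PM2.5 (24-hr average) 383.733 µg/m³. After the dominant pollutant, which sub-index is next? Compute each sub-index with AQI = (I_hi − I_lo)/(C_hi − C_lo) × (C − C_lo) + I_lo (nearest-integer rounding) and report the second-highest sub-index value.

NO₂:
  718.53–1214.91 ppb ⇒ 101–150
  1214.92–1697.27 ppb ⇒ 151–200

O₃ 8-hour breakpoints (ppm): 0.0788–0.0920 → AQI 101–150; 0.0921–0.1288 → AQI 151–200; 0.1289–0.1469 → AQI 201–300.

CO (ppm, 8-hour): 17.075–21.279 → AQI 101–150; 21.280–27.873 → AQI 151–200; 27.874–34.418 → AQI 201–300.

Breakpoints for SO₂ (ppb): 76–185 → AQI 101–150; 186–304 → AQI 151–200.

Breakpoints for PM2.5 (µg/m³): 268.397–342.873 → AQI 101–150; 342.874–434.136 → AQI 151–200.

215

NO₂ 1163.58: bracket 718.53–1214.91 → index 101–150; slope 49/496.38, offset 445.05.
AQI = 101 + 49/496.38·445.05 ≈ 144.93 ⇒ 145.
O₃: 0.1391 ∈ [0.1289, 0.1469] ↔ index [201, 300].
201 + (0.1391−0.1289)·(300−201)/(0.1469−0.1289) = 201 + 0.0102·99/0.0180 ≈ 257.10, so AQI = 257.
CO: 28.771 lies in 27.874–34.418, so I_lo=201, I_hi=300, C_lo=27.874, C_hi=34.418.
(300−201)/(34.418−27.874) × (28.771−27.874) + 201 = 99/6.544 × 0.897 + 201 ≈ 214.57 → 215.
SO₂: 112 ∈ [76, 185] ↔ index [101, 150].
101 + (112−76)·(150−101)/(185−76) = 101 + 36·49/109 ≈ 117.18, so AQI = 117.
PM2.5: row 342.874–434.136 (AQI 151–200). (200−151)·(383.733−342.874)/(434.136−342.874) + 151 = 49·40.859/91.262 + 151 ≈ 172.94 → 173.
Sub-indices: NO₂→145, O₃→257, CO→215, SO₂→117, PM2.5→173. Ranked high→low: 257, 215, 173, 145, 117. Second-highest sub-index = 215.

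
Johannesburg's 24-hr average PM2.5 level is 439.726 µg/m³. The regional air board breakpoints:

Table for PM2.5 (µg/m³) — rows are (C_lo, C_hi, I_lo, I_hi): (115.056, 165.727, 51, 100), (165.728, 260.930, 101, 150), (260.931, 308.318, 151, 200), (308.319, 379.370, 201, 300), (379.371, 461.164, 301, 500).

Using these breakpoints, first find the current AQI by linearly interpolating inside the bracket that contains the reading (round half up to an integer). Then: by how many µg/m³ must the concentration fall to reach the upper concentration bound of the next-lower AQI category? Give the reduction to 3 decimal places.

60.356

PM2.5 439.726: bracket 379.371–461.164 → index 301–500; slope 199/81.793, offset 60.355.
AQI = 301 + 199/81.793·60.355 ≈ 447.84 ⇒ 448.
Current AQI 448 is in the Hazardous range (301–500). The next-lower category tops out at AQI 300, whose upper concentration bound is 379.370 µg/m³.
Reduction needed = 439.726 − 379.370 = 60.356 µg/m³.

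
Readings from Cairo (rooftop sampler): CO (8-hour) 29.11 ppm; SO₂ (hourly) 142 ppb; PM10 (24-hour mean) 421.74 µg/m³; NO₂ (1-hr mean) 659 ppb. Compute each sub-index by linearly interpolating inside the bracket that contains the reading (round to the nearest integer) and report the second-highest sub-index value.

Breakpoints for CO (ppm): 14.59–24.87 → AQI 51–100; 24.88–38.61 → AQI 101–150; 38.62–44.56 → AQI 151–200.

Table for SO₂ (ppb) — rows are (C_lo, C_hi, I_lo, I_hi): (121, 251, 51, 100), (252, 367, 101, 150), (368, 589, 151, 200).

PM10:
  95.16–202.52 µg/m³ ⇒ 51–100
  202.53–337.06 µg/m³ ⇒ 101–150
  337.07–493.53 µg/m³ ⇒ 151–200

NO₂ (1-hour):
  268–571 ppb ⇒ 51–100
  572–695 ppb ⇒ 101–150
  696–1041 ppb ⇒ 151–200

136

CO 29.11: bracket 24.88–38.61 → index 101–150; slope 49/13.73, offset 4.23.
AQI = 101 + 49/13.73·4.23 ≈ 116.10 ⇒ 116.
SO₂: row 121–251 (AQI 51–100). (100−51)·(142−121)/(251−121) + 51 = 49·21/130 + 51 ≈ 58.92 → 59.
PM10: 421.74 lies in 337.07–493.53, so I_lo=151, I_hi=200, C_lo=337.07, C_hi=493.53.
(200−151)/(493.53−337.07) × (421.74−337.07) + 151 = 49/156.46 × 84.67 + 151 ≈ 177.52 → 178.
NO₂ 659: bracket 572–695 → index 101–150; slope 49/123, offset 87.
AQI = 101 + 49/123·87 ≈ 135.66 ⇒ 136.
Sub-indices: CO→116, SO₂→59, PM10→178, NO₂→136. Ranked high→low: 178, 136, 116, 59. Second-highest sub-index = 136.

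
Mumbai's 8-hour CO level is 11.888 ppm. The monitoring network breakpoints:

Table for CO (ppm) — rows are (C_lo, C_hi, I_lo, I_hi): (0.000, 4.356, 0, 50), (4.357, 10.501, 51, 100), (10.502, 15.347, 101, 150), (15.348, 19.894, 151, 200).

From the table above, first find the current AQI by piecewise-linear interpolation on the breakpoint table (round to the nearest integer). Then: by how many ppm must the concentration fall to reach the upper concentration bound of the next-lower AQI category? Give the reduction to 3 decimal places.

1.387

CO: 11.888 ∈ [10.502, 15.347] ↔ index [101, 150].
101 + (11.888−10.502)·(150−101)/(15.347−10.502) = 101 + 1.386·49/4.845 ≈ 115.02, so AQI = 115.
Current AQI 115 is in the Unhealthy for Sensitive Groups range (101–150). The next-lower category tops out at AQI 100, whose upper concentration bound is 10.501 ppm.
Reduction needed = 11.888 − 10.501 = 1.387 ppm.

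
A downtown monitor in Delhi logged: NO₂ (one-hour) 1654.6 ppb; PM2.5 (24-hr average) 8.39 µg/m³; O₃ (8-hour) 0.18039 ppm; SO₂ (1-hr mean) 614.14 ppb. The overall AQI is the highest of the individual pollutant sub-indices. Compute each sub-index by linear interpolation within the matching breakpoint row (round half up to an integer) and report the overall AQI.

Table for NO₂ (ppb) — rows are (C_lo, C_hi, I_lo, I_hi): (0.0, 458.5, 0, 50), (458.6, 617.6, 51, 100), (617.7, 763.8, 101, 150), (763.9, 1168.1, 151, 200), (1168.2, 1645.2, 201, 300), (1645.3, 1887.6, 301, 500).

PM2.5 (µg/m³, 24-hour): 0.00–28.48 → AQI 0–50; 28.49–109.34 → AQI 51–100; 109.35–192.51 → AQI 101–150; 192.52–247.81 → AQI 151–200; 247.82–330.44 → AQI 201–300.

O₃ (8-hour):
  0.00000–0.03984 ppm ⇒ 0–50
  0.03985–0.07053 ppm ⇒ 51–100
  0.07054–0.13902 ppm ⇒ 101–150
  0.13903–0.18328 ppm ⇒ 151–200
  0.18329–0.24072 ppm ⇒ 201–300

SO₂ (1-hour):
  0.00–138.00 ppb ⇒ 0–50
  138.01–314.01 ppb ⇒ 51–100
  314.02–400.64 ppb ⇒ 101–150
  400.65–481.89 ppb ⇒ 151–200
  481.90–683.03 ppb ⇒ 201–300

309

NO₂: 1654.6 lies in 1645.3–1887.6, so I_lo=301, I_hi=500, C_lo=1645.3, C_hi=1887.6.
(500−301)/(1887.6−1645.3) × (1654.6−1645.3) + 301 = 199/242.3 × 9.3 + 301 ≈ 308.64 → 309.
PM2.5: 8.39 lies in 0.00–28.48, so I_lo=0, I_hi=50, C_lo=0.00, C_hi=28.48.
(50−0)/(28.48−0.00) × (8.39−0.00) + 0 = 50/28.48 × 8.39 + 0 ≈ 14.73 → 15.
O₃: 0.18039 ∈ [0.13903, 0.18328] ↔ index [151, 200].
151 + (0.18039−0.13903)·(200−151)/(0.18328−0.13903) = 151 + 0.04136·49/0.04425 ≈ 196.80, so AQI = 197.
SO₂: 614.14 lies in 481.90–683.03, so I_lo=201, I_hi=300, C_lo=481.90, C_hi=683.03.
(300−201)/(683.03−481.90) × (614.14−481.90) + 201 = 99/201.13 × 132.24 + 201 ≈ 266.09 → 266.
Sub-indices: NO₂→309, PM2.5→15, O₃→197, SO₂→266. Overall AQI = max = 309; dominant pollutant is NO₂.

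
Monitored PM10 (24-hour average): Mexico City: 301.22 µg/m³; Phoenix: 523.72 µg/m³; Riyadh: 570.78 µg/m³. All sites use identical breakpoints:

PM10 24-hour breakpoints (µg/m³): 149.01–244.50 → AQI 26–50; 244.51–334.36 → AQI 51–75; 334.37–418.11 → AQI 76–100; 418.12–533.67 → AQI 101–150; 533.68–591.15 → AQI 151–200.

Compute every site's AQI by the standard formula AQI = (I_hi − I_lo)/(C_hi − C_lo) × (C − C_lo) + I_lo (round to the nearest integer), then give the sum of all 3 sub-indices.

Mexico City: 301.22 lies in 244.51–334.36, so I_lo=51, I_hi=75, C_lo=244.51, C_hi=334.36.
(75−51)/(334.36−244.51) × (301.22−244.51) + 51 = 24/89.85 × 56.71 + 51 ≈ 66.15 → 66.
Phoenix: row 418.12–533.67 (AQI 101–150). (150−101)·(523.72−418.12)/(533.67−418.12) + 101 = 49·105.60/115.55 + 101 ≈ 145.78 → 146.
Riyadh 570.78: bracket 533.68–591.15 → index 151–200; slope 49/57.47, offset 37.10.
AQI = 151 + 49/57.47·37.10 ≈ 182.63 ⇒ 183.
AQIs: Mexico City=66, Phoenix=146, Riyadh=183. Sum = 66 + 146 + 183 = 395.

395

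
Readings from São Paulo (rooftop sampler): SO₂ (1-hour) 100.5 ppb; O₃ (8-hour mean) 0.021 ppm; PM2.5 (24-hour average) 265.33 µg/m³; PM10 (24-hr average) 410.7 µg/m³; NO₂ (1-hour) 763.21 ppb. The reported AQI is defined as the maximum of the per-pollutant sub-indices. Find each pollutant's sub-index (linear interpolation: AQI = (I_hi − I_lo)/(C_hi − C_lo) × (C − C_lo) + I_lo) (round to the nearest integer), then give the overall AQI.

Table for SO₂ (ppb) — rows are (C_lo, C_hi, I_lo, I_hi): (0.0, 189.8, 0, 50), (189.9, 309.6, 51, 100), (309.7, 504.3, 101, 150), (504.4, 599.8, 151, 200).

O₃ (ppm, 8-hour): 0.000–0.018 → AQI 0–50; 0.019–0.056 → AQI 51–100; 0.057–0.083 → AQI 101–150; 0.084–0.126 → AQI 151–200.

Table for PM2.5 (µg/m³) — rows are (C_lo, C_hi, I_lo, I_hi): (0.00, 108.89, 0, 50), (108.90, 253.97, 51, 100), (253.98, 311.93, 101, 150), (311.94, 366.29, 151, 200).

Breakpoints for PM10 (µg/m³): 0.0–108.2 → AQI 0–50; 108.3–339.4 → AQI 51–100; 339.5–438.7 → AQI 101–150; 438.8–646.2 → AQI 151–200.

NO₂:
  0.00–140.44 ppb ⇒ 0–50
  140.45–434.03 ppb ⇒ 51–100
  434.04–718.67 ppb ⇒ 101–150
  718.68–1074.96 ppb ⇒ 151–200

157

SO₂: 100.5 ∈ [0.0, 189.8] ↔ index [0, 50].
0 + (100.5−0.0)·(50−0)/(189.8−0.0) = 0 + 100.5·50/189.8 ≈ 26.48, so AQI = 26.
O₃ 0.021: bracket 0.019–0.056 → index 51–100; slope 49/0.037, offset 0.002.
AQI = 51 + 49/0.037·0.002 ≈ 53.65 ⇒ 54.
PM2.5 265.33: bracket 253.98–311.93 → index 101–150; slope 49/57.95, offset 11.35.
AQI = 101 + 49/57.95·11.35 ≈ 110.60 ⇒ 111.
PM10: 410.7 lies in 339.5–438.7, so I_lo=101, I_hi=150, C_lo=339.5, C_hi=438.7.
(150−101)/(438.7−339.5) × (410.7−339.5) + 101 = 49/99.2 × 71.2 + 101 ≈ 136.17 → 136.
NO₂ 763.21: bracket 718.68–1074.96 → index 151–200; slope 49/356.28, offset 44.53.
AQI = 151 + 49/356.28·44.53 ≈ 157.12 ⇒ 157.
Sub-indices: SO₂→26, O₃→54, PM2.5→111, PM10→136, NO₂→157. Overall AQI = max = 157; dominant pollutant is NO₂.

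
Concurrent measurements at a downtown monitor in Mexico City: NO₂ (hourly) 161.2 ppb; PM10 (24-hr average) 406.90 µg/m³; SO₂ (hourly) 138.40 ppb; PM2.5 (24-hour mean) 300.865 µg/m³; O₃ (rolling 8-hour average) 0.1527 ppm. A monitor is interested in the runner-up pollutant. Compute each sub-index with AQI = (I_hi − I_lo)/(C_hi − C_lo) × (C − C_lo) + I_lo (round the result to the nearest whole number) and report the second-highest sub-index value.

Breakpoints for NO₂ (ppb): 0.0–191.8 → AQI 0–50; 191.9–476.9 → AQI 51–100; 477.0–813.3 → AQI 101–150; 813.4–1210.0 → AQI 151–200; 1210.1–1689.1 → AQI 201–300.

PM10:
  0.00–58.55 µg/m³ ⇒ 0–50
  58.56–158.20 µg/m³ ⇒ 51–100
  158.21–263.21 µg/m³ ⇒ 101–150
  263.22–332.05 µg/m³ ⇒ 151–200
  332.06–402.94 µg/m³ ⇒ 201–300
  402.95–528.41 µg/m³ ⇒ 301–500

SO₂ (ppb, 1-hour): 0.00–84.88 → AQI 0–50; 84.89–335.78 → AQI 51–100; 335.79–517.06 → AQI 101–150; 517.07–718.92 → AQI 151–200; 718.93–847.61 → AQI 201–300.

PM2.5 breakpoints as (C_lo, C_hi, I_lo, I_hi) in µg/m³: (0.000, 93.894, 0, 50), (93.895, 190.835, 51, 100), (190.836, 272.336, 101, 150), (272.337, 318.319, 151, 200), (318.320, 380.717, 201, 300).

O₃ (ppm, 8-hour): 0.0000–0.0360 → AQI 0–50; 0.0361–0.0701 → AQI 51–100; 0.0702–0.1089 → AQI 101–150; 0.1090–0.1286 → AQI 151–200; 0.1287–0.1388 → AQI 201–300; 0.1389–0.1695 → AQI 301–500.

307

NO₂ 161.2: bracket 0.0–191.8 → index 0–50; slope 50/191.8, offset 161.2.
AQI = 0 + 50/191.8·161.2 ≈ 42.02 ⇒ 42.
PM10: 406.90 ∈ [402.95, 528.41] ↔ index [301, 500].
301 + (406.90−402.95)·(500−301)/(528.41−402.95) = 301 + 3.95·199/125.46 ≈ 307.27, so AQI = 307.
SO₂ 138.40: bracket 84.89–335.78 → index 51–100; slope 49/250.89, offset 53.51.
AQI = 51 + 49/250.89·53.51 ≈ 61.45 ⇒ 61.
PM2.5: 300.865 ∈ [272.337, 318.319] ↔ index [151, 200].
151 + (300.865−272.337)·(200−151)/(318.319−272.337) = 151 + 28.528·49/45.982 ≈ 181.40, so AQI = 181.
O₃: 0.1527 lies in 0.1389–0.1695, so I_lo=301, I_hi=500, C_lo=0.1389, C_hi=0.1695.
(500−301)/(0.1695−0.1389) × (0.1527−0.1389) + 301 = 199/0.0306 × 0.0138 + 301 ≈ 390.75 → 391.
Sub-indices: NO₂→42, PM10→307, SO₂→61, PM2.5→181, O₃→391. Ranked high→low: 391, 307, 181, 61, 42. Second-highest sub-index = 307.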